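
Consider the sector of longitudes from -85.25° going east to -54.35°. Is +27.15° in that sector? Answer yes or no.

Band width going east from -85.25° to -54.35°: ((-54.35 − -85.25) mod 360) = 30.90°.
Offset of +27.15° east of the west edge: ((27.15 − -85.25) mod 360) = 112.40°.
112.40° > 30.90° ⇒ outside.

No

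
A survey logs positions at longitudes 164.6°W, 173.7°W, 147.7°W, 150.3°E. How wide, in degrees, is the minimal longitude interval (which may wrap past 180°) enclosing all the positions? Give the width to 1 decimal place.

62.0°

Sort the longitudes: -173.7°, -164.6°, -147.7°, +150.3°.
Eastward gaps between consecutive values (wrapping around): 9.1°, 16.9°, 298.0°, 36.0°.
Largest gap = 298.0° ⇒ minimal covering band is its complement: 360° − 298.0° = 62.0°.
Band runs from +150.3° eastward to -147.7°, crossing the antimeridian.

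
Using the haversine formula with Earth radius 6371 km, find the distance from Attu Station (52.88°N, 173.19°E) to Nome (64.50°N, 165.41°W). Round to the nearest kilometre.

1771 km

Δλ = -165.41 − 173.19 = -338.60°; wrapped into (−180°, 180°]: 21.40°.
Δφ = 64.50 − 52.88 = 11.62°.
a = sin²(Δφ/2) + cos φ₁ · cos φ₂ · sin²(Δλ/2) = 0.019204.
c = 2·atan2(√a, √(1−a)) = 0.27805 rad → d = 6371·c ≈ 1771.45 km.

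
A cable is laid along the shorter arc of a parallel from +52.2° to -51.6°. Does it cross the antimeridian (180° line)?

Signed shortest Δλ = ((-51.6 − 52.2 + 180) mod 360) − 180 = -103.8°.
Going west by 103.8° from +52.2° reaches -51.6° without touching 180°.

No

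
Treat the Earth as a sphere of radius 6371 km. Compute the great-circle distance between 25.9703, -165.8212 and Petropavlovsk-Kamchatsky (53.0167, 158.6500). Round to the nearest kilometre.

4205 km

Δλ = 158.6500 − -165.8212 = 324.4712°; wrapped into (−180°, 180°]: -35.5288°.
Δφ = 53.0167 − 25.9703 = 27.0464°.
a = sin²(Δφ/2) + cos φ₁ · cos φ₂ · sin²(Δλ/2) = 0.105026.
c = 2·atan2(√a, √(1−a)) = 0.66007 rad → d = 6371·c ≈ 4205.32 km.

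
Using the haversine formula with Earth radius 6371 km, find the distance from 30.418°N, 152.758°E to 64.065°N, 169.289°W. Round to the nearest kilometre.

Δλ = -169.289 − 152.758 = -322.047°; wrapped into (−180°, 180°]: 37.953°.
Δφ = 64.065 − 30.418 = 33.647°.
a = sin²(Δφ/2) + cos φ₁ · cos φ₂ · sin²(Δλ/2) = 0.123647.
c = 2·atan2(√a, √(1−a)) = 0.71863 rad → d = 6371·c ≈ 4578.42 km.

4578 km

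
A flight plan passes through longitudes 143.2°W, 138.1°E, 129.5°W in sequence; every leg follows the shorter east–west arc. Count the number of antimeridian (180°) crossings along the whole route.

2

Leg 1: -143.2° → +138.1°, shortest Δλ = -78.7° (west) — crosses 180°.
Leg 2: +138.1° → -129.5°, shortest Δλ = 92.4° (east) — crosses 180°.
Total crossings: 2.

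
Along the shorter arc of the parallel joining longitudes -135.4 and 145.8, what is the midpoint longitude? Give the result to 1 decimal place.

-174.8°

Signed shortest Δλ from -135.4° to +145.8° is -78.8°.
Midpoint longitude = -135.4° + (-78.8°)/2 = -135.4° − 39.4° = -174.8°.
(The naïve average (-135.4 + +145.8)/2 = 5.2° is on the wrong side of the globe.)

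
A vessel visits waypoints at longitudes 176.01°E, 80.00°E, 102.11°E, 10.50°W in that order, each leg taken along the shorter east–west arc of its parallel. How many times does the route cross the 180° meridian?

Leg 1: +176.01° → +80.00°, shortest Δλ = -96.01° (west) — does not cross 180°.
Leg 2: +80.00° → +102.11°, shortest Δλ = 22.11° (east) — does not cross 180°.
Leg 3: +102.11° → -10.50°, shortest Δλ = -112.61° (west) — does not cross 180°.
Total crossings: 0.

0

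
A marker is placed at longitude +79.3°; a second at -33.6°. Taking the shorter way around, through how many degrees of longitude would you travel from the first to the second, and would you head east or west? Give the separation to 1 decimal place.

112.9° west

Raw difference: -33.6 − 79.3 = -112.9°.
Normalise into (−180°, 180°]: -112.9° stays -112.9°.
Negative ⇒ the second point lies to the west; separation 112.9°.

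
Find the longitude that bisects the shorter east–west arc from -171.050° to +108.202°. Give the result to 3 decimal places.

+148.576°

Signed shortest Δλ from -171.050° to +108.202° is -80.748°.
Midpoint longitude = -171.050° + (-80.748°)/2 = -171.050° − 40.374° = -211.424°.
Normalise into (−180°, 180°]: +148.576°.
(The naïve average (-171.050 + +108.202)/2 = -31.424° is on the wrong side of the globe.)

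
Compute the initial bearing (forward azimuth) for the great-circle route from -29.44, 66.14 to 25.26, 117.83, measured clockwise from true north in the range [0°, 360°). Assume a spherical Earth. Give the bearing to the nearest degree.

48°

Δλ = 117.83 − 66.14 = 51.69°.
θ = atan2( sin Δλ · cos φ₂ , cos φ₁ · sin φ₂ − sin φ₁ · cos φ₂ · cos Δλ )
  = atan2(0.70964, 0.64718) = 47.635° → normalised to [0°, 360°): 47.635°.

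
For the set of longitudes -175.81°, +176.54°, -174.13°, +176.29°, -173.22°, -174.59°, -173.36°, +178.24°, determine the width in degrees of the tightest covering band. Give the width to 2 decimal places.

10.49°

Sort the longitudes: -175.81°, -174.59°, -174.13°, -173.36°, -173.22°, +176.29°, +176.54°, +178.24°.
Eastward gaps between consecutive values (wrapping around): 1.22°, 0.46°, 0.77°, 0.14°, 349.51°, 0.25°, 1.70°, 5.95°.
Largest gap = 349.51° ⇒ minimal covering band is its complement: 360° − 349.51° = 10.49°.
Band runs from +176.29° eastward to -173.22°, crossing the antimeridian.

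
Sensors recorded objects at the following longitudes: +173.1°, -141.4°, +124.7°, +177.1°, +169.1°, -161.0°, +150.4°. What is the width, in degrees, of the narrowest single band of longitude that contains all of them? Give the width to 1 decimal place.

Sort the longitudes: -161.0°, -141.4°, +124.7°, +150.4°, +169.1°, +173.1°, +177.1°.
Eastward gaps between consecutive values (wrapping around): 19.6°, 266.1°, 25.7°, 18.7°, 4.0°, 4.0°, 21.9°.
Largest gap = 266.1° ⇒ minimal covering band is its complement: 360° − 266.1° = 93.9°.
Band runs from +124.7° eastward to -141.4°, crossing the antimeridian.

93.9°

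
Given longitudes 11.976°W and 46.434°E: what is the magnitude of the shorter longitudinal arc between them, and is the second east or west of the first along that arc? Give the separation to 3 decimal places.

Raw difference: 46.434 − -11.976 = 58.41°.
Normalise into (−180°, 180°]: 58.41° stays 58.41°.
Positive ⇒ the second point lies to the east; separation 58.410°.

58.410° east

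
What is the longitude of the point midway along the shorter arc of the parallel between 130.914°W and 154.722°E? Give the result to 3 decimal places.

168.096°W

Signed shortest Δλ from -130.914° to +154.722° is -74.364°.
Midpoint longitude = -130.914° + (-74.364°)/2 = -130.914° − 37.182° = -168.096°.
(The naïve average (-130.914 + +154.722)/2 = 11.904° is on the wrong side of the globe.)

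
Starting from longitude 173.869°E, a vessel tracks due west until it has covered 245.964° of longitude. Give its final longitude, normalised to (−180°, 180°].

Start at +173.869°; shift −245.964° → -72.095°.
-72.095° already lies in (−180°, 180°].

72.095°W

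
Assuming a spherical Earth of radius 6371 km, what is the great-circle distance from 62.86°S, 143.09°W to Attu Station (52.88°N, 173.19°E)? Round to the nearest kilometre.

13422 km

Δλ = 173.19 − -143.09 = 316.28°; wrapped into (−180°, 180°]: -43.72°.
Δφ = 52.88 − -62.86 = 115.74°.
a = sin²(Δφ/2) + cos φ₁ · cos φ₂ · sin²(Δλ/2) = 0.755309.
c = 2·atan2(√a, √(1−a)) = 2.10670 rad → d = 6371·c ≈ 13421.79 km.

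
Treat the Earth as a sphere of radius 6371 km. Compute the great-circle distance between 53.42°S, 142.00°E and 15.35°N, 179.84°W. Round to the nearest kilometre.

Δλ = -179.84 − 142.00 = -321.84°; wrapped into (−180°, 180°]: 38.16°.
Δφ = 15.35 − -53.42 = 68.77°.
a = sin²(Δφ/2) + cos φ₁ · cos φ₂ · sin²(Δλ/2) = 0.380352.
c = 2·atan2(√a, √(1−a)) = 1.32916 rad → d = 6371·c ≈ 8468.05 km.

8468 km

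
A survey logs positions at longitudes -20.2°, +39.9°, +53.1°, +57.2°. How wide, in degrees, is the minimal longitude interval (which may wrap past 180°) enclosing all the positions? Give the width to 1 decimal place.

77.4°

Sort the longitudes: -20.2°, +39.9°, +53.1°, +57.2°.
Eastward gaps between consecutive values (wrapping around): 60.1°, 13.2°, 4.1°, 282.6°.
Largest gap = 282.6° ⇒ minimal covering band is its complement: 360° − 282.6° = 77.4°.
Band runs from -20.2° eastward to +57.2°.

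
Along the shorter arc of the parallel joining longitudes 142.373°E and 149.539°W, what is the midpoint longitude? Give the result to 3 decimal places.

176.417°E

Signed shortest Δλ from +142.373° to -149.539° is +68.088°.
Midpoint longitude = +142.373° + (+68.088°)/2 = +142.373° + 34.044° = +176.417°.
(The naïve average (+142.373 + -149.539)/2 = -3.583° is on the wrong side of the globe.)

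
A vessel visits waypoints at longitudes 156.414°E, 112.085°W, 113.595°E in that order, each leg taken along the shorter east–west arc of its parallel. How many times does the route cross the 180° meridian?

Leg 1: +156.414° → -112.085°, shortest Δλ = 91.501° (east) — crosses 180°.
Leg 2: -112.085° → +113.595°, shortest Δλ = -134.32° (west) — crosses 180°.
Total crossings: 2.

2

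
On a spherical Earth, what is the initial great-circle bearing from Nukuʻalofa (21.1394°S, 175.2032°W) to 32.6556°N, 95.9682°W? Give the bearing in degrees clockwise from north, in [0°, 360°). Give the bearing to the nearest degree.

56°

Δλ = -95.9682 − -175.2032 = 79.2350°.
θ = atan2( sin Δλ · cos φ₂ , cos φ₁ · sin φ₂ − sin φ₁ · cos φ₂ · cos Δλ )
  = atan2(0.82711, 0.55999) = 55.900° → normalised to [0°, 360°): 55.900°.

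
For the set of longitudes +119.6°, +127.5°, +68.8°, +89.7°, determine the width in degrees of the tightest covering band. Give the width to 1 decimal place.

58.7°

Sort the longitudes: +68.8°, +89.7°, +119.6°, +127.5°.
Eastward gaps between consecutive values (wrapping around): 20.9°, 29.9°, 7.9°, 301.3°.
Largest gap = 301.3° ⇒ minimal covering band is its complement: 360° − 301.3° = 58.7°.
Band runs from +68.8° eastward to +127.5°.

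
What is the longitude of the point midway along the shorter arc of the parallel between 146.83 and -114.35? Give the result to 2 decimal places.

-163.76°

Signed shortest Δλ from +146.83° to -114.35° is +98.82°.
Midpoint longitude = +146.83° + (+98.82°)/2 = +146.83° + 49.41° = +196.24°.
Normalise into (−180°, 180°]: -163.76°.
(The naïve average (+146.83 + -114.35)/2 = 16.24° is on the wrong side of the globe.)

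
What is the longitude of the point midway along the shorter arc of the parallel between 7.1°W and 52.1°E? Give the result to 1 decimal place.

Signed shortest Δλ from -7.1° to +52.1° is +59.2°.
Midpoint longitude = -7.1° + (+59.2°)/2 = -7.1° + 29.6° = +22.5°.

22.5°E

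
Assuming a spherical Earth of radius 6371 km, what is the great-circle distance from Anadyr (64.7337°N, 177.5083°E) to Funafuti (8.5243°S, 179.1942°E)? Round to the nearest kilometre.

Δλ = 179.1942 − 177.5083 = 1.6859°.
Δφ = -8.5243 − 64.7337 = -73.2580°.
a = sin²(Δφ/2) + cos φ₁ · cos φ₂ · sin²(Δλ/2) = 0.356060.
c = 2·atan2(√a, √(1−a)) = 1.27878 rad → d = 6371·c ≈ 8147.13 km.

8147 km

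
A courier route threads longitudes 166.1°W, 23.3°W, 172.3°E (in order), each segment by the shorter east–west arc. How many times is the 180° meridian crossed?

1

Leg 1: -166.1° → -23.3°, shortest Δλ = 142.8° (east) — does not cross 180°.
Leg 2: -23.3° → +172.3°, shortest Δλ = -164.4° (west) — crosses 180°.
Total crossings: 1.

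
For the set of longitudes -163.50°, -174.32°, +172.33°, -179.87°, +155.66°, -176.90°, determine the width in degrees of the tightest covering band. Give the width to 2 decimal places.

Sort the longitudes: -179.87°, -176.90°, -174.32°, -163.50°, +155.66°, +172.33°.
Eastward gaps between consecutive values (wrapping around): 2.97°, 2.58°, 10.82°, 319.16°, 16.67°, 7.80°.
Largest gap = 319.16° ⇒ minimal covering band is its complement: 360° − 319.16° = 40.84°.
Band runs from +155.66° eastward to -163.50°, crossing the antimeridian.

40.84°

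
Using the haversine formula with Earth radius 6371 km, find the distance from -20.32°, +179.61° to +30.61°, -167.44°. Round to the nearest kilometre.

5830 km

Δλ = -167.44 − 179.61 = -347.05°; wrapped into (−180°, 180°]: 12.95°.
Δφ = 30.61 − -20.32 = 50.93°.
a = sin²(Δφ/2) + cos φ₁ · cos φ₂ · sin²(Δλ/2) = 0.195129.
c = 2·atan2(√a, √(1−a)) = 0.91506 rad → d = 6371·c ≈ 5829.86 km.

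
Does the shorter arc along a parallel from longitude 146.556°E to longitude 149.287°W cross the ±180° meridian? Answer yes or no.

Naïve |-149.287 − 146.556| = 295.843° > 180°, so the shorter arc goes the other way round — across 180°.
Signed shortest Δλ = ((-149.287 − 146.556 + 180) mod 360) − 180 = 64.157°.
Going east by 64.157° from +146.556° passes through 180° before reaching -149.287°.

Yes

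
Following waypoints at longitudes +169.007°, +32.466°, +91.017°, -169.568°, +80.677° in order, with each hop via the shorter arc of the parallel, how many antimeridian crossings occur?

Leg 1: +169.007° → +32.466°, shortest Δλ = -136.541° (west) — does not cross 180°.
Leg 2: +32.466° → +91.017°, shortest Δλ = 58.551° (east) — does not cross 180°.
Leg 3: +91.017° → -169.568°, shortest Δλ = 99.415° (east) — crosses 180°.
Leg 4: -169.568° → +80.677°, shortest Δλ = -109.755° (west) — crosses 180°.
Total crossings: 2.

2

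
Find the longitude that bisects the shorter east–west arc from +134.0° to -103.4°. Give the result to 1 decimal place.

-164.7°

Signed shortest Δλ from +134.0° to -103.4° is +122.6°.
Midpoint longitude = +134.0° + (+122.6°)/2 = +134.0° + 61.3° = +195.3°.
Normalise into (−180°, 180°]: -164.7°.
(The naïve average (+134.0 + -103.4)/2 = 15.3° is on the wrong side of the globe.)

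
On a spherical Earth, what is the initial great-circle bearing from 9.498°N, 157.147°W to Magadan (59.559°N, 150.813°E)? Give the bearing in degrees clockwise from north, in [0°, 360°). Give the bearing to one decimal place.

Δλ = 150.813 − -157.147 = 307.960°; wrapped into (−180°, 180°]: -52.040°.
θ = atan2( sin Δλ · cos φ₂ , cos φ₁ · sin φ₂ − sin φ₁ · cos φ₂ · cos Δλ )
  = atan2(-0.39946, 0.79891) = -26.566° → normalised to [0°, 360°): 333.434°.

333.4°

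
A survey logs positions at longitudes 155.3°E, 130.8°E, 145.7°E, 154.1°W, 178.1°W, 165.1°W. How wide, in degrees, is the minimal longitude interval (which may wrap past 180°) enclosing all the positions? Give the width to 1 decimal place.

75.1°

Sort the longitudes: -178.1°, -165.1°, -154.1°, +130.8°, +145.7°, +155.3°.
Eastward gaps between consecutive values (wrapping around): 13.0°, 11.0°, 284.9°, 14.9°, 9.6°, 26.6°.
Largest gap = 284.9° ⇒ minimal covering band is its complement: 360° − 284.9° = 75.1°.
Band runs from +130.8° eastward to -154.1°, crossing the antimeridian.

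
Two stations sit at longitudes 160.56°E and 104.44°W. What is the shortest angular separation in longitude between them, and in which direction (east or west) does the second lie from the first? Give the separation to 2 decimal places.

Raw difference: -104.44 − 160.56 = -265.0°.
Normalise into (−180°, 180°]: -265.0° + 360° = 95.0°.
Positive ⇒ the second point lies to the east; separation 95.00°.

95.00° east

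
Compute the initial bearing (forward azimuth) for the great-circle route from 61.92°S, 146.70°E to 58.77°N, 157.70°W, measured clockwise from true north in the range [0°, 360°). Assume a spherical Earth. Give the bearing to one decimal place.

Δλ = -157.70 − 146.70 = -304.40°; wrapped into (−180°, 180°]: 55.60°.
θ = atan2( sin Δλ · cos φ₂ , cos φ₁ · sin φ₂ − sin φ₁ · cos φ₂ · cos Δλ )
  = atan2(0.42780, 0.66094) = 32.914° → normalised to [0°, 360°): 32.914°.

32.9°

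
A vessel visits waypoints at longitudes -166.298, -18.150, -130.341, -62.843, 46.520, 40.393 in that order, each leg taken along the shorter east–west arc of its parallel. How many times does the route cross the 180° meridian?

Leg 1: -166.298° → -18.150°, shortest Δλ = 148.148° (east) — does not cross 180°.
Leg 2: -18.150° → -130.341°, shortest Δλ = -112.191° (west) — does not cross 180°.
Leg 3: -130.341° → -62.843°, shortest Δλ = 67.498° (east) — does not cross 180°.
Leg 4: -62.843° → +46.520°, shortest Δλ = 109.363° (east) — does not cross 180°.
Leg 5: +46.520° → +40.393°, shortest Δλ = -6.127° (west) — does not cross 180°.
Total crossings: 0.

0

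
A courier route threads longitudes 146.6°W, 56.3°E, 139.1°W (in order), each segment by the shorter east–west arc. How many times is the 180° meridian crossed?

2

Leg 1: -146.6° → +56.3°, shortest Δλ = -157.1° (west) — crosses 180°.
Leg 2: +56.3° → -139.1°, shortest Δλ = 164.6° (east) — crosses 180°.
Total crossings: 2.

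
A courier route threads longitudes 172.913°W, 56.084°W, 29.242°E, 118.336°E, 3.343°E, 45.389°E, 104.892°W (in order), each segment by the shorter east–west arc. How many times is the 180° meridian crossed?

0

Leg 1: -172.913° → -56.084°, shortest Δλ = 116.829° (east) — does not cross 180°.
Leg 2: -56.084° → +29.242°, shortest Δλ = 85.326° (east) — does not cross 180°.
Leg 3: +29.242° → +118.336°, shortest Δλ = 89.094° (east) — does not cross 180°.
Leg 4: +118.336° → +3.343°, shortest Δλ = -114.993° (west) — does not cross 180°.
Leg 5: +3.343° → +45.389°, shortest Δλ = 42.046° (east) — does not cross 180°.
Leg 6: +45.389° → -104.892°, shortest Δλ = -150.281° (west) — does not cross 180°.
Total crossings: 0.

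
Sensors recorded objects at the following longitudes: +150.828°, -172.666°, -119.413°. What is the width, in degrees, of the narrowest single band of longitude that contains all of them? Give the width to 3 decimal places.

Sort the longitudes: -172.666°, -119.413°, +150.828°.
Eastward gaps between consecutive values (wrapping around): 53.253°, 270.241°, 36.506°.
Largest gap = 270.241° ⇒ minimal covering band is its complement: 360° − 270.241° = 89.759°.
Band runs from +150.828° eastward to -119.413°, crossing the antimeridian.

89.759°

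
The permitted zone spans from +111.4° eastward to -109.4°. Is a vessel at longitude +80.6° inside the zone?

Band width going east from +111.4° to -109.4°: ((-109.4 − 111.4) mod 360) = 139.2°.
Offset of +80.6° east of the west edge: ((80.6 − 111.4) mod 360) = 329.2°.
329.2° > 139.2° ⇒ outside.

No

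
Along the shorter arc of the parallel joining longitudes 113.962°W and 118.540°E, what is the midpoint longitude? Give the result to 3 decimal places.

Signed shortest Δλ from -113.962° to +118.540° is -127.498°.
Midpoint longitude = -113.962° + (-127.498°)/2 = -113.962° − 63.749° = -177.711°.
(The naïve average (-113.962 + +118.540)/2 = 2.289° is on the wrong side of the globe.)

177.711°W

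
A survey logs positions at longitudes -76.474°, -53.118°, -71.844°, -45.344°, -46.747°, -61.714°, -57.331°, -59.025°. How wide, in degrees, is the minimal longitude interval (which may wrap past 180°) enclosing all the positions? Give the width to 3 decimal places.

31.130°

Sort the longitudes: -76.474°, -71.844°, -61.714°, -59.025°, -57.331°, -53.118°, -46.747°, -45.344°.
Eastward gaps between consecutive values (wrapping around): 4.630°, 10.130°, 2.689°, 1.694°, 4.213°, 6.371°, 1.403°, 328.870°.
Largest gap = 328.870° ⇒ minimal covering band is its complement: 360° − 328.870° = 31.130°.
Band runs from -76.474° eastward to -45.344°.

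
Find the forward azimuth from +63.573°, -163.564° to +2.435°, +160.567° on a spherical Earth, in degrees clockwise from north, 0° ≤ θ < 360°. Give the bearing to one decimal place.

219.7°

Δλ = 160.567 − -163.564 = 324.131°; wrapped into (−180°, 180°]: -35.869°.
θ = atan2( sin Δλ · cos φ₂ , cos φ₁ · sin φ₂ − sin φ₁ · cos φ₂ · cos Δλ )
  = atan2(-0.58540, -0.70611) = -140.340° → normalised to [0°, 360°): 219.660°.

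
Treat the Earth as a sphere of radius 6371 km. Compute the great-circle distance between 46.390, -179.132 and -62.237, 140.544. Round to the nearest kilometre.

Δλ = 140.544 − -179.132 = 319.676°; wrapped into (−180°, 180°]: -40.324°.
Δφ = -62.237 − 46.390 = -108.627°.
a = sin²(Δφ/2) + cos φ₁ · cos φ₂ · sin²(Δλ/2) = 0.697873.
c = 2·atan2(√a, √(1−a)) = 1.97768 rad → d = 6371·c ≈ 12599.78 km.

12600 km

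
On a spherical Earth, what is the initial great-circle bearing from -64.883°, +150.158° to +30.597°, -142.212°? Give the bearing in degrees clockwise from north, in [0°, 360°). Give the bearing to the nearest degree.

57°

Δλ = -142.212 − 150.158 = -292.370°; wrapped into (−180°, 180°]: 67.630°.
θ = atan2( sin Δλ · cos φ₂ , cos φ₁ · sin φ₂ − sin φ₁ · cos φ₂ · cos Δλ )
  = atan2(0.79599, 0.51267) = 57.216° → normalised to [0°, 360°): 57.216°.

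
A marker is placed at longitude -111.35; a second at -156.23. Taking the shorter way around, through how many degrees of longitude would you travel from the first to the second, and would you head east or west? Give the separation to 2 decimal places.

Raw difference: -156.23 − -111.35 = -44.88°.
Normalise into (−180°, 180°]: -44.88° stays -44.88°.
Negative ⇒ the second point lies to the west; separation 44.88°.

44.88° west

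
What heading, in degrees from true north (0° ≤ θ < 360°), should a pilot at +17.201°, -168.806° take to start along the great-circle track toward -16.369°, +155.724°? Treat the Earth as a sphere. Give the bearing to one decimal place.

Δλ = 155.724 − -168.806 = 324.530°; wrapped into (−180°, 180°]: -35.470°.
θ = atan2( sin Δλ · cos φ₂ , cos φ₁ · sin φ₂ − sin φ₁ · cos φ₂ · cos Δλ )
  = atan2(-0.55676, -0.50030) = -131.943° → normalised to [0°, 360°): 228.057°.

228.1°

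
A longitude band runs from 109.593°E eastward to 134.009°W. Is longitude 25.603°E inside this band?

No

Band width going east from +109.593° to -134.009°: ((-134.009 − 109.593) mod 360) = 116.398°.
Offset of +25.603° east of the west edge: ((25.603 − 109.593) mod 360) = 276.010°.
276.010° > 116.398° ⇒ outside.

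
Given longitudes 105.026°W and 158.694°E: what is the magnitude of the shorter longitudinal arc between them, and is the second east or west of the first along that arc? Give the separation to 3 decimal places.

Raw difference: 158.694 − -105.026 = 263.72°.
Normalise into (−180°, 180°]: 263.72° − 360° = -96.28°.
Negative ⇒ the second point lies to the west; separation 96.280°.

96.280° west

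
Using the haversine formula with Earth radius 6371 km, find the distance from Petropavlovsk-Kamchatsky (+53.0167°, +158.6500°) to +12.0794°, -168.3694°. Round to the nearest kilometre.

Δλ = -168.3694 − 158.6500 = -327.0194°; wrapped into (−180°, 180°]: 32.9806°.
Δφ = 12.0794 − 53.0167 = -40.9373°.
a = sin²(Δφ/2) + cos φ₁ · cos φ₂ · sin²(Δλ/2) = 0.169684.
c = 2·atan2(√a, √(1−a)) = 0.84914 rad → d = 6371·c ≈ 5409.85 km.

5410 km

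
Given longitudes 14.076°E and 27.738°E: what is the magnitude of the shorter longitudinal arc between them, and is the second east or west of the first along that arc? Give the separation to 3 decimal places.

13.662° east

Raw difference: 27.738 − 14.076 = 13.662°.
Normalise into (−180°, 180°]: 13.662° stays 13.662°.
Positive ⇒ the second point lies to the east; separation 13.662°.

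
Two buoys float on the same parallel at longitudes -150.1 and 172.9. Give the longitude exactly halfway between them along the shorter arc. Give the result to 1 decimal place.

Signed shortest Δλ from -150.1° to +172.9° is -37.0°.
Midpoint longitude = -150.1° + (-37.0°)/2 = -150.1° − 18.5° = -168.6°.
(The naïve average (-150.1 + +172.9)/2 = 11.4° is on the wrong side of the globe.)

-168.6°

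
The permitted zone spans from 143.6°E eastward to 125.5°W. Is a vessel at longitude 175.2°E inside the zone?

Yes

Band width going east from +143.6° to -125.5°: ((-125.5 − 143.6) mod 360) = 90.9°.
Offset of +175.2° east of the west edge: ((175.2 − 143.6) mod 360) = 31.6°.
31.6° ≤ 90.9° ⇒ inside.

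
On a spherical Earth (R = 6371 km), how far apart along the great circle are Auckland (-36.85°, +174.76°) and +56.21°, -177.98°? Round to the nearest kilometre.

Δλ = -177.98 − 174.76 = -352.74°; wrapped into (−180°, 180°]: 7.26°.
Δφ = 56.21 − -36.85 = 93.06°.
a = sin²(Δφ/2) + cos φ₁ · cos φ₂ · sin²(Δλ/2) = 0.528475.
c = 2·atan2(√a, √(1−a)) = 1.62778 rad → d = 6371·c ≈ 10370.57 km.

10371 km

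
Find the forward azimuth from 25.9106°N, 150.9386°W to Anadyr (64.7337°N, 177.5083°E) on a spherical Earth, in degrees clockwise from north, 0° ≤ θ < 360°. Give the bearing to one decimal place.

341.2°

Δλ = 177.5083 − -150.9386 = 328.4469°; wrapped into (−180°, 180°]: -31.5531°.
θ = atan2( sin Δλ · cos φ₂ , cos φ₁ · sin φ₂ − sin φ₁ · cos φ₂ · cos Δλ )
  = atan2(-0.22335, 0.65449) = -18.843° → normalised to [0°, 360°): 341.157°.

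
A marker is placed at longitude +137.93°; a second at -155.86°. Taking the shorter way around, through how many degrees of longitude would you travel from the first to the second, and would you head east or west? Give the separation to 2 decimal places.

66.21° east

Raw difference: -155.86 − 137.93 = -293.79°.
Normalise into (−180°, 180°]: -293.79° + 360° = 66.21°.
Positive ⇒ the second point lies to the east; separation 66.21°.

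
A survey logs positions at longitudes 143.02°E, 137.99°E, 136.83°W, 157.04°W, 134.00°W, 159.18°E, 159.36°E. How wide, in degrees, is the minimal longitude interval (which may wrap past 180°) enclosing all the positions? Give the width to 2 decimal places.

88.01°

Sort the longitudes: -157.04°, -136.83°, -134.00°, +137.99°, +143.02°, +159.18°, +159.36°.
Eastward gaps between consecutive values (wrapping around): 20.21°, 2.83°, 271.99°, 5.03°, 16.16°, 0.18°, 43.60°.
Largest gap = 271.99° ⇒ minimal covering band is its complement: 360° − 271.99° = 88.01°.
Band runs from +137.99° eastward to -134.00°, crossing the antimeridian.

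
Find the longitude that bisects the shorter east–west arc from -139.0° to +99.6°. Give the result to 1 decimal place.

Signed shortest Δλ from -139.0° to +99.6° is -121.4°.
Midpoint longitude = -139.0° + (-121.4°)/2 = -139.0° − 60.7° = -199.7°.
Normalise into (−180°, 180°]: +160.3°.
(The naïve average (-139.0 + +99.6)/2 = -19.7° is on the wrong side of the globe.)

+160.3°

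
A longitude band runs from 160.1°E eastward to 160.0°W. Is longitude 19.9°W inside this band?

Band width going east from +160.1° to -160.0°: ((-160.0 − 160.1) mod 360) = 39.9°.
Offset of -19.9° east of the west edge: ((-19.9 − 160.1) mod 360) = 180.0°.
180.0° > 39.9° ⇒ outside.

No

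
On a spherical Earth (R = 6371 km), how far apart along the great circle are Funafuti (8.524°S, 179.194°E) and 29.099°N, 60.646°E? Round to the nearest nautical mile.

7146 nmi

Δλ = 60.646 − 179.194 = -118.548°.
Δφ = 29.099 − -8.524 = 37.623°.
a = sin²(Δφ/2) + cos φ₁ · cos φ₂ · sin²(Δλ/2) = 0.742523.
c = 2·atan2(√a, √(1−a)) = 2.07721 rad → d = 6371·c ≈ 13233.92 km ≈ 7145.75 nmi.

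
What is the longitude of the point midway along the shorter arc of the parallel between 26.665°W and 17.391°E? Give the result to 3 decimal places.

4.637°W

Signed shortest Δλ from -26.665° to +17.391° is +44.056°.
Midpoint longitude = -26.665° + (+44.056°)/2 = -26.665° + 22.028° = -4.637°.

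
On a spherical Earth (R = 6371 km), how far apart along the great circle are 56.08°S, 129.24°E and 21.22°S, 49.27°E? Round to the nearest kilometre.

Δλ = 49.27 − 129.24 = -79.97°.
Δφ = -21.22 − -56.08 = 34.86°.
a = sin²(Δφ/2) + cos φ₁ · cos φ₂ · sin²(Δλ/2) = 0.304524.
c = 2·atan2(√a, √(1−a)) = 1.16913 rad → d = 6371·c ≈ 7448.53 km.

7449 km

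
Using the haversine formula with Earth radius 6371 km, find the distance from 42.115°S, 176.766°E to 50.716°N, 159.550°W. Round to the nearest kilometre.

10575 km

Δλ = -159.550 − 176.766 = -336.316°; wrapped into (−180°, 180°]: 23.684°.
Δφ = 50.716 − -42.115 = 92.831°.
a = sin²(Δφ/2) + cos φ₁ · cos φ₂ · sin²(Δλ/2) = 0.544475.
c = 2·atan2(√a, √(1−a)) = 1.65986 rad → d = 6371·c ≈ 10574.99 km.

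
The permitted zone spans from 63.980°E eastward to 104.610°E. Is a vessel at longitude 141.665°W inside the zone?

Band width going east from +63.980° to +104.610°: ((104.610 − 63.980) mod 360) = 40.630°.
Offset of -141.665° east of the west edge: ((-141.665 − 63.980) mod 360) = 154.355°.
154.355° > 40.630° ⇒ outside.

No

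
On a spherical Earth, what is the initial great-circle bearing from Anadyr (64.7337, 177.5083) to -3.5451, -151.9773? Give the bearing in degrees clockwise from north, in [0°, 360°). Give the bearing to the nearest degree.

148°

Δλ = -151.9773 − 177.5083 = -329.4856°; wrapped into (−180°, 180°]: 30.5144°.
θ = atan2( sin Δλ · cos φ₂ , cos φ₁ · sin φ₂ − sin φ₁ · cos φ₂ · cos Δλ )
  = atan2(0.50678, -0.80399) = 147.775° → normalised to [0°, 360°): 147.775°.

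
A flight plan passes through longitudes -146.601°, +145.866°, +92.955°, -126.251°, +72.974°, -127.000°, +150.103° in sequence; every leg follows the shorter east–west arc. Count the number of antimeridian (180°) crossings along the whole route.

5

Leg 1: -146.601° → +145.866°, shortest Δλ = -67.533° (west) — crosses 180°.
Leg 2: +145.866° → +92.955°, shortest Δλ = -52.911° (west) — does not cross 180°.
Leg 3: +92.955° → -126.251°, shortest Δλ = 140.794° (east) — crosses 180°.
Leg 4: -126.251° → +72.974°, shortest Δλ = -160.775° (west) — crosses 180°.
Leg 5: +72.974° → -127.000°, shortest Δλ = 160.026° (east) — crosses 180°.
Leg 6: -127.000° → +150.103°, shortest Δλ = -82.897° (west) — crosses 180°.
Total crossings: 5.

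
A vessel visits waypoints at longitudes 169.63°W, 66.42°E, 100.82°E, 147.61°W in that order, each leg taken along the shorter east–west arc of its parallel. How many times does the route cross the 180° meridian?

Leg 1: -169.63° → +66.42°, shortest Δλ = -123.95° (west) — crosses 180°.
Leg 2: +66.42° → +100.82°, shortest Δλ = 34.4° (east) — does not cross 180°.
Leg 3: +100.82° → -147.61°, shortest Δλ = 111.57° (east) — crosses 180°.
Total crossings: 2.

2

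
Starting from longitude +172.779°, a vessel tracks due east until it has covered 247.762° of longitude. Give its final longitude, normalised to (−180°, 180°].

Start at +172.779°; shift +247.762° → +420.541°.
+420.541° lies outside (−180°, 180°]; subtract 360° → +60.541°.

+60.541°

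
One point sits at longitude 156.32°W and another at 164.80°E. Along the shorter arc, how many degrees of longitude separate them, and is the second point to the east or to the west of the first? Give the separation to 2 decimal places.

Raw difference: 164.80 − -156.32 = 321.12°.
Normalise into (−180°, 180°]: 321.12° − 360° = -38.88°.
Negative ⇒ the second point lies to the west; separation 38.88°.

38.88° west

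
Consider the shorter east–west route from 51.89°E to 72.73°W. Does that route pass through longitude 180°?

Signed shortest Δλ = ((-72.73 − 51.89 + 180) mod 360) − 180 = -124.62°.
Going west by 124.62° from +51.89° reaches -72.73° without touching 180°.

No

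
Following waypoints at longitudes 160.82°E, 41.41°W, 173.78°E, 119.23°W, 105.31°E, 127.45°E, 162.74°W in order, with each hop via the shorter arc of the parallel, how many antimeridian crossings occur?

Leg 1: +160.82° → -41.41°, shortest Δλ = 157.77° (east) — crosses 180°.
Leg 2: -41.41° → +173.78°, shortest Δλ = -144.81° (west) — crosses 180°.
Leg 3: +173.78° → -119.23°, shortest Δλ = 66.99° (east) — crosses 180°.
Leg 4: -119.23° → +105.31°, shortest Δλ = -135.46° (west) — crosses 180°.
Leg 5: +105.31° → +127.45°, shortest Δλ = 22.14° (east) — does not cross 180°.
Leg 6: +127.45° → -162.74°, shortest Δλ = 69.81° (east) — crosses 180°.
Total crossings: 5.

5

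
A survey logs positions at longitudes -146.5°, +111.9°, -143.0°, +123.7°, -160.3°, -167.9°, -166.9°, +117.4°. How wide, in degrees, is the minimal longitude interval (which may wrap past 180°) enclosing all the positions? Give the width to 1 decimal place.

Sort the longitudes: -167.9°, -166.9°, -160.3°, -146.5°, -143.0°, +111.9°, +117.4°, +123.7°.
Eastward gaps between consecutive values (wrapping around): 1.0°, 6.6°, 13.8°, 3.5°, 254.9°, 5.5°, 6.3°, 68.4°.
Largest gap = 254.9° ⇒ minimal covering band is its complement: 360° − 254.9° = 105.1°.
Band runs from +111.9° eastward to -143.0°, crossing the antimeridian.

105.1°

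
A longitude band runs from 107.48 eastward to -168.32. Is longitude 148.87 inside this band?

Band width going east from +107.48° to -168.32°: ((-168.32 − 107.48) mod 360) = 84.20°.
Offset of +148.87° east of the west edge: ((148.87 − 107.48) mod 360) = 41.39°.
41.39° ≤ 84.20° ⇒ inside.

Yes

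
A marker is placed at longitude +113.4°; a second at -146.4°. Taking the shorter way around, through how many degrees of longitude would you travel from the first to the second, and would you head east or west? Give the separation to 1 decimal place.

Raw difference: -146.4 − 113.4 = -259.8°.
Normalise into (−180°, 180°]: -259.8° + 360° = 100.2°.
Positive ⇒ the second point lies to the east; separation 100.2°.

100.2° east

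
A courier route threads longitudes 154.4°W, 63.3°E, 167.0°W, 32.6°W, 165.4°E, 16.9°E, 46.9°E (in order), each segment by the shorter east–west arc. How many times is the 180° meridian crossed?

Leg 1: -154.4° → +63.3°, shortest Δλ = -142.3° (west) — crosses 180°.
Leg 2: +63.3° → -167.0°, shortest Δλ = 129.7° (east) — crosses 180°.
Leg 3: -167.0° → -32.6°, shortest Δλ = 134.4° (east) — does not cross 180°.
Leg 4: -32.6° → +165.4°, shortest Δλ = -162.0° (west) — crosses 180°.
Leg 5: +165.4° → +16.9°, shortest Δλ = -148.5° (west) — does not cross 180°.
Leg 6: +16.9° → +46.9°, shortest Δλ = 30.0° (east) — does not cross 180°.
Total crossings: 3.

3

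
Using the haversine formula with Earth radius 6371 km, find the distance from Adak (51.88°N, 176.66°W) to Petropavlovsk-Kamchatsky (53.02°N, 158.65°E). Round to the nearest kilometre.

Δλ = 158.65 − -176.66 = 335.31°; wrapped into (−180°, 180°]: -24.69°.
Δφ = 53.02 − 51.88 = 1.14°.
a = sin²(Δφ/2) + cos φ₁ · cos φ₂ · sin²(Δλ/2) = 0.017072.
c = 2·atan2(√a, √(1−a)) = 0.26207 rad → d = 6371·c ≈ 1669.66 km.

1670 km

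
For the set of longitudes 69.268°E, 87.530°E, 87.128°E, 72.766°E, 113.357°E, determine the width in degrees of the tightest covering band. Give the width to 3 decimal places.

44.089°

Sort the longitudes: +69.268°, +72.766°, +87.128°, +87.530°, +113.357°.
Eastward gaps between consecutive values (wrapping around): 3.498°, 14.362°, 0.402°, 25.827°, 315.911°.
Largest gap = 315.911° ⇒ minimal covering band is its complement: 360° − 315.911° = 44.089°.
Band runs from +69.268° eastward to +113.357°.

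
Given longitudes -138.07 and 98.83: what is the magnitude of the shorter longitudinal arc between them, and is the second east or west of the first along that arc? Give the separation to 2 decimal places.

Raw difference: 98.83 − -138.07 = 236.9°.
Normalise into (−180°, 180°]: 236.9° − 360° = -123.1°.
Negative ⇒ the second point lies to the west; separation 123.10°.

123.10° west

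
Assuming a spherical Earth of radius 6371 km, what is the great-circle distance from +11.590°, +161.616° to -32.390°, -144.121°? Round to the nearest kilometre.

7555 km

Δλ = -144.121 − 161.616 = -305.737°; wrapped into (−180°, 180°]: 54.263°.
Δφ = -32.390 − 11.590 = -43.980°.
a = sin²(Δφ/2) + cos φ₁ · cos φ₂ · sin²(Δλ/2) = 0.312240.
c = 2·atan2(√a, √(1−a)) = 1.18584 rad → d = 6371·c ≈ 7554.98 km.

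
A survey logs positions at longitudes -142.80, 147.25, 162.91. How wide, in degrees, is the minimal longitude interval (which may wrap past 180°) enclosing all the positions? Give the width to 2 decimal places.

69.95°

Sort the longitudes: -142.80°, +147.25°, +162.91°.
Eastward gaps between consecutive values (wrapping around): 290.05°, 15.66°, 54.29°.
Largest gap = 290.05° ⇒ minimal covering band is its complement: 360° − 290.05° = 69.95°.
Band runs from +147.25° eastward to -142.80°, crossing the antimeridian.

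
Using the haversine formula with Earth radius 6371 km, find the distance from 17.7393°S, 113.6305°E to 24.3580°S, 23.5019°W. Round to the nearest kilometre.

Δλ = -23.5019 − 113.6305 = -137.1324°.
Δφ = -24.3580 − -17.7393 = -6.6187°.
a = sin²(Δφ/2) + cos φ₁ · cos φ₂ · sin²(Δλ/2) = 0.755138.
c = 2·atan2(√a, √(1−a)) = 2.10630 rad → d = 6371·c ≈ 13419.25 km.

13419 km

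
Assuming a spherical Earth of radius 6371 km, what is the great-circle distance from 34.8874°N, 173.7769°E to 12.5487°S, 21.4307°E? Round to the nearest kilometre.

16285 km

Δλ = 21.4307 − 173.7769 = -152.3462°.
Δφ = -12.5487 − 34.8874 = -47.4361°.
a = sin²(Δφ/2) + cos φ₁ · cos φ₂ · sin²(Δλ/2) = 0.916745.
c = 2·atan2(√a, √(1−a)) = 2.55619 rad → d = 6371·c ≈ 16285.49 km.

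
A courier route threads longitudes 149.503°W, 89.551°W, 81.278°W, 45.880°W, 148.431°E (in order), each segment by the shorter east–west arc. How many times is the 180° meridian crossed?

1

Leg 1: -149.503° → -89.551°, shortest Δλ = 59.952° (east) — does not cross 180°.
Leg 2: -89.551° → -81.278°, shortest Δλ = 8.273° (east) — does not cross 180°.
Leg 3: -81.278° → -45.880°, shortest Δλ = 35.398° (east) — does not cross 180°.
Leg 4: -45.880° → +148.431°, shortest Δλ = -165.689° (west) — crosses 180°.
Total crossings: 1.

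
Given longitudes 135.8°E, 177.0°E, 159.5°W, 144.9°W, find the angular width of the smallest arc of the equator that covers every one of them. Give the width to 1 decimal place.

Sort the longitudes: -159.5°, -144.9°, +135.8°, +177.0°.
Eastward gaps between consecutive values (wrapping around): 14.6°, 280.7°, 41.2°, 23.5°.
Largest gap = 280.7° ⇒ minimal covering band is its complement: 360° − 280.7° = 79.3°.
Band runs from +135.8° eastward to -144.9°, crossing the antimeridian.

79.3°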